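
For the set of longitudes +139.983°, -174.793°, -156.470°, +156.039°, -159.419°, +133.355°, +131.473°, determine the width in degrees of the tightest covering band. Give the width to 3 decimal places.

72.057°

Sort the longitudes: -174.793°, -159.419°, -156.470°, +131.473°, +133.355°, +139.983°, +156.039°.
Eastward gaps between consecutive values (wrapping around): 15.374°, 2.949°, 287.943°, 1.882°, 6.628°, 16.056°, 29.168°.
Largest gap = 287.943° ⇒ minimal covering band is its complement: 360° − 287.943° = 72.057°.
Band runs from +131.473° eastward to -156.470°, crossing the antimeridian.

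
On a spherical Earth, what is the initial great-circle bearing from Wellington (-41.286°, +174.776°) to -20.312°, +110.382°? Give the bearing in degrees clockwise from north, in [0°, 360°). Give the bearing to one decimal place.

270.4°

Δλ = 110.382 − 174.776 = -64.394°.
θ = atan2( sin Δλ · cos φ₂ , cos φ₁ · sin φ₂ − sin φ₁ · cos φ₂ · cos Δλ )
  = atan2(-0.84571, 0.00658) = -89.554° → normalised to [0°, 360°): 270.446°.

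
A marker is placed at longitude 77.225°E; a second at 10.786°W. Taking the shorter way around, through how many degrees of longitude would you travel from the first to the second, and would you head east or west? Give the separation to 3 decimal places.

88.011° west

Raw difference: -10.786 − 77.225 = -88.011°.
Normalise into (−180°, 180°]: -88.011° stays -88.011°.
Negative ⇒ the second point lies to the west; separation 88.011°.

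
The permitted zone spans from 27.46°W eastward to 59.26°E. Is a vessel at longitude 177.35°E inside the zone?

Band width going east from -27.46° to +59.26°: ((59.26 − -27.46) mod 360) = 86.72°.
Offset of +177.35° east of the west edge: ((177.35 − -27.46) mod 360) = 204.81°.
204.81° > 86.72° ⇒ outside.

No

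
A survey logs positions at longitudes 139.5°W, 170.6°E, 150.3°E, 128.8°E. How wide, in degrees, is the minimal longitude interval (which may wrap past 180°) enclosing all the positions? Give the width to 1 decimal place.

Sort the longitudes: -139.5°, +128.8°, +150.3°, +170.6°.
Eastward gaps between consecutive values (wrapping around): 268.3°, 21.5°, 20.3°, 49.9°.
Largest gap = 268.3° ⇒ minimal covering band is its complement: 360° − 268.3° = 91.7°.
Band runs from +128.8° eastward to -139.5°, crossing the antimeridian.

91.7°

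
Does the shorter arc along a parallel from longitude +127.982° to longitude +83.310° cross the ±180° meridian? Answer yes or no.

No

Signed shortest Δλ = ((83.310 − 127.982 + 180) mod 360) − 180 = -44.672°.
Going west by 44.672° from +127.982° reaches +83.310° without touching 180°.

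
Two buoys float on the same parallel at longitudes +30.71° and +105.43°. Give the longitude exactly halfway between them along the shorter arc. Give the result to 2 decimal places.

Signed shortest Δλ from +30.71° to +105.43° is +74.72°.
Midpoint longitude = +30.71° + (+74.72°)/2 = +30.71° + 37.36° = +68.07°.

+68.07°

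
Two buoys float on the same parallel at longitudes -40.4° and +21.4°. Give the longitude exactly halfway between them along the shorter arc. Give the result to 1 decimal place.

-9.5°

Signed shortest Δλ from -40.4° to +21.4° is +61.8°.
Midpoint longitude = -40.4° + (+61.8°)/2 = -40.4° + 30.9° = -9.5°.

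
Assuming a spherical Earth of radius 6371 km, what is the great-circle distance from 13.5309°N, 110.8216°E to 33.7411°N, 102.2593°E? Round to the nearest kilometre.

2408 km

Δλ = 102.2593 − 110.8216 = -8.5623°.
Δφ = 33.7411 − 13.5309 = 20.2102°.
a = sin²(Δφ/2) + cos φ₁ · cos φ₂ · sin²(Δλ/2) = 0.035290.
c = 2·atan2(√a, √(1−a)) = 0.37796 rad → d = 6371·c ≈ 2407.96 km.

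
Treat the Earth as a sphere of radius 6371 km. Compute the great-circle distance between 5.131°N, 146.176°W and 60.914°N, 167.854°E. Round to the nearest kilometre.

Δλ = 167.854 − -146.176 = 314.030°; wrapped into (−180°, 180°]: -45.970°.
Δφ = 60.914 − 5.131 = 55.783°.
a = sin²(Δφ/2) + cos φ₁ · cos φ₂ · sin²(Δλ/2) = 0.292664.
c = 2·atan2(√a, √(1−a)) = 1.14321 rad → d = 6371·c ≈ 7283.41 km.

7283 km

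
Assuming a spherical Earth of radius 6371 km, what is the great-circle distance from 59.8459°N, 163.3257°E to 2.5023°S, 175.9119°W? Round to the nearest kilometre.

Δλ = -175.9119 − 163.3257 = -339.2376°; wrapped into (−180°, 180°]: 20.7624°.
Δφ = -2.5023 − 59.8459 = -62.3482°.
a = sin²(Δφ/2) + cos φ₁ · cos φ₂ · sin²(Δλ/2) = 0.284247.
c = 2·atan2(√a, √(1−a)) = 1.12463 rad → d = 6371·c ≈ 7165.05 km.

7165 km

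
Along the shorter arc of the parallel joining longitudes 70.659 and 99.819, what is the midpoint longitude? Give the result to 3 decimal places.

Signed shortest Δλ from +70.659° to +99.819° is +29.160°.
Midpoint longitude = +70.659° + (+29.160°)/2 = +70.659° + 14.580° = +85.239°.

+85.239°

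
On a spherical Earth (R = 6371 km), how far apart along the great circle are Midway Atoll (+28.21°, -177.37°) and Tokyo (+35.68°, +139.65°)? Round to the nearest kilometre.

4106 km

Δλ = 139.65 − -177.37 = 317.02°; wrapped into (−180°, 180°]: -42.98°.
Δφ = 35.68 − 28.21 = 7.47°.
a = sin²(Δφ/2) + cos φ₁ · cos φ₂ · sin²(Δλ/2) = 0.100307.
c = 2·atan2(√a, √(1−a)) = 0.64453 rad → d = 6371·c ≈ 4106.27 km.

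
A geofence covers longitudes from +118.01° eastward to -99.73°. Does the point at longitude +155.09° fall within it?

Band width going east from +118.01° to -99.73°: ((-99.73 − 118.01) mod 360) = 142.26°.
Offset of +155.09° east of the west edge: ((155.09 − 118.01) mod 360) = 37.08°.
37.08° ≤ 142.26° ⇒ inside.

Yes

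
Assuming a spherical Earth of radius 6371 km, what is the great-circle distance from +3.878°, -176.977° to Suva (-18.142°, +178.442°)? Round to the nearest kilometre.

2499 km

Δλ = 178.442 − -176.977 = 355.419°; wrapped into (−180°, 180°]: -4.581°.
Δφ = -18.142 − 3.878 = -22.020°.
a = sin²(Δφ/2) + cos φ₁ · cos φ₂ · sin²(Δλ/2) = 0.037988.
c = 2·atan2(√a, √(1−a)) = 0.39232 rad → d = 6371·c ≈ 2499.48 km.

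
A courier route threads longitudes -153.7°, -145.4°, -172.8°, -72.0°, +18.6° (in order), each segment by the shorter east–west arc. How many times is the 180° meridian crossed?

Leg 1: -153.7° → -145.4°, shortest Δλ = 8.3° (east) — does not cross 180°.
Leg 2: -145.4° → -172.8°, shortest Δλ = -27.4° (west) — does not cross 180°.
Leg 3: -172.8° → -72.0°, shortest Δλ = 100.8° (east) — does not cross 180°.
Leg 4: -72.0° → +18.6°, shortest Δλ = 90.6° (east) — does not cross 180°.
Total crossings: 0.

0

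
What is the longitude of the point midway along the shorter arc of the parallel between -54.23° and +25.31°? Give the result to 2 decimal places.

-14.46°

Signed shortest Δλ from -54.23° to +25.31° is +79.54°.
Midpoint longitude = -54.23° + (+79.54°)/2 = -54.23° + 39.77° = -14.46°.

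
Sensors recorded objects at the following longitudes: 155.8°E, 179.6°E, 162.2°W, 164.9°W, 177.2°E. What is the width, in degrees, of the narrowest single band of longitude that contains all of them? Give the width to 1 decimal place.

Sort the longitudes: -164.9°, -162.2°, +155.8°, +177.2°, +179.6°.
Eastward gaps between consecutive values (wrapping around): 2.7°, 318.0°, 21.4°, 2.4°, 15.5°.
Largest gap = 318.0° ⇒ minimal covering band is its complement: 360° − 318.0° = 42.0°.
Band runs from +155.8° eastward to -162.2°, crossing the antimeridian.

42.0°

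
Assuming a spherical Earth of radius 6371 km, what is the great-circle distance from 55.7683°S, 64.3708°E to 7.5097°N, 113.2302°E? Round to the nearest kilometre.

8339 km

Δλ = 113.2302 − 64.3708 = 48.8594°.
Δφ = 7.5097 − -55.7683 = 63.2780°.
a = sin²(Δφ/2) + cos φ₁ · cos φ₂ · sin²(Δλ/2) = 0.370564.
c = 2·atan2(√a, √(1−a)) = 1.30894 rad → d = 6371·c ≈ 8339.27 km.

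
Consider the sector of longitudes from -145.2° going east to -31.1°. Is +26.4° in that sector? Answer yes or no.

Band width going east from -145.2° to -31.1°: ((-31.1 − -145.2) mod 360) = 114.1°.
Offset of +26.4° east of the west edge: ((26.4 − -145.2) mod 360) = 171.6°.
171.6° > 114.1° ⇒ outside.

No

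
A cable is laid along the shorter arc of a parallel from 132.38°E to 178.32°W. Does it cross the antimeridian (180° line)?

Yes

Naïve |-178.32 − 132.38| = 310.7° > 180°, so the shorter arc goes the other way round — across 180°.
Signed shortest Δλ = ((-178.32 − 132.38 + 180) mod 360) − 180 = 49.3°.
Going east by 49.3° from +132.38° passes through 180° before reaching -178.32°.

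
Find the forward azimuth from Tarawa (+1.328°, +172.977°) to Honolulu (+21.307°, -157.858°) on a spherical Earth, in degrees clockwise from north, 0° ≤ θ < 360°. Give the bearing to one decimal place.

52.8°

Δλ = -157.858 − 172.977 = -330.835°; wrapped into (−180°, 180°]: 29.165°.
θ = atan2( sin Δλ · cos φ₂ , cos φ₁ · sin φ₂ − sin φ₁ · cos φ₂ · cos Δλ )
  = atan2(0.45402, 0.34441) = 52.816° → normalised to [0°, 360°): 52.816°.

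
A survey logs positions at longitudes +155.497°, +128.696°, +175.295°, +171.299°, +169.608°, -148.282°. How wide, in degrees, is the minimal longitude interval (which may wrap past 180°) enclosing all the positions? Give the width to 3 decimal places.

Sort the longitudes: -148.282°, +128.696°, +155.497°, +169.608°, +171.299°, +175.295°.
Eastward gaps between consecutive values (wrapping around): 276.978°, 26.801°, 14.111°, 1.691°, 3.996°, 36.423°.
Largest gap = 276.978° ⇒ minimal covering band is its complement: 360° − 276.978° = 83.022°.
Band runs from +128.696° eastward to -148.282°, crossing the antimeridian.

83.022°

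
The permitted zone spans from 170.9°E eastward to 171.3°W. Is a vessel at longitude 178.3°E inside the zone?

Band width going east from +170.9° to -171.3°: ((-171.3 − 170.9) mod 360) = 17.8°.
Offset of +178.3° east of the west edge: ((178.3 − 170.9) mod 360) = 7.4°.
7.4° ≤ 17.8° ⇒ inside.

Yes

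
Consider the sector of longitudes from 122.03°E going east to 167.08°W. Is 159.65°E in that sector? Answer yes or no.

Yes

Band width going east from +122.03° to -167.08°: ((-167.08 − 122.03) mod 360) = 70.89°.
Offset of +159.65° east of the west edge: ((159.65 − 122.03) mod 360) = 37.62°.
37.62° ≤ 70.89° ⇒ inside.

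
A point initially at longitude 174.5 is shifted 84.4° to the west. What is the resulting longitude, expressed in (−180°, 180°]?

Start at +174.5°; shift −84.4° → +90.1°.
+90.1° already lies in (−180°, 180°].

+90.1°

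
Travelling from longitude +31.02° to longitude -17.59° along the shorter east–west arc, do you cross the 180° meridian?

No

Signed shortest Δλ = ((-17.59 − 31.02 + 180) mod 360) − 180 = -48.61°.
Going west by 48.61° from +31.02° reaches -17.59° without touching 180°.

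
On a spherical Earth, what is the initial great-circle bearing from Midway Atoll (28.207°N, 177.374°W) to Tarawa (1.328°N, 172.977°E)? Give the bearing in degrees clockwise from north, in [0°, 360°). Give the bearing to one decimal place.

200.6°

Δλ = 172.977 − -177.374 = 350.351°; wrapped into (−180°, 180°]: -9.649°.
θ = atan2( sin Δλ · cos φ₂ , cos φ₁ · sin φ₂ − sin φ₁ · cos φ₂ · cos Δλ )
  = atan2(-0.16757, -0.44542) = -159.384° → normalised to [0°, 360°): 200.616°.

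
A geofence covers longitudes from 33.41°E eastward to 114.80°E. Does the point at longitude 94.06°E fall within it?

Band width going east from +33.41° to +114.80°: ((114.80 − 33.41) mod 360) = 81.39°.
Offset of +94.06° east of the west edge: ((94.06 − 33.41) mod 360) = 60.65°.
60.65° ≤ 81.39° ⇒ inside.

Yes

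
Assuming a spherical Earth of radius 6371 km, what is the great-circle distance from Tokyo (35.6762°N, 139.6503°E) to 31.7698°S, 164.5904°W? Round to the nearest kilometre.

9488 km

Δλ = -164.5904 − 139.6503 = -304.2407°; wrapped into (−180°, 180°]: 55.7593°.
Δφ = -31.7698 − 35.6762 = -67.4460°.
a = sin²(Δφ/2) + cos φ₁ · cos φ₂ · sin²(Δλ/2) = 0.459236.
c = 2·atan2(√a, √(1−a)) = 1.48918 rad → d = 6371·c ≈ 9487.55 km.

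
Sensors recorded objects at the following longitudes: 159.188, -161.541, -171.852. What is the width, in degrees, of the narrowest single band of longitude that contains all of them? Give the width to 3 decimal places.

Sort the longitudes: -171.852°, -161.541°, +159.188°.
Eastward gaps between consecutive values (wrapping around): 10.311°, 320.729°, 28.960°.
Largest gap = 320.729° ⇒ minimal covering band is its complement: 360° − 320.729° = 39.271°.
Band runs from +159.188° eastward to -161.541°, crossing the antimeridian.

39.271°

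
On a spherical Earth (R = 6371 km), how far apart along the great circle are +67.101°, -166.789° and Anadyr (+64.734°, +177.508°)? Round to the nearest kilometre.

Δλ = 177.508 − -166.789 = 344.297°; wrapped into (−180°, 180°]: -15.703°.
Δφ = 64.734 − 67.101 = -2.367°.
a = sin²(Δφ/2) + cos φ₁ · cos φ₂ · sin²(Δλ/2) = 0.003526.
c = 2·atan2(√a, √(1−a)) = 0.11883 rad → d = 6371·c ≈ 757.05 km.

757 km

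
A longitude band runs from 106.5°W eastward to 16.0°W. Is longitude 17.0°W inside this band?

Band width going east from -106.5° to -16.0°: ((-16.0 − -106.5) mod 360) = 90.5°.
Offset of -17.0° east of the west edge: ((-17.0 − -106.5) mod 360) = 89.5°.
89.5° ≤ 90.5° ⇒ inside.

Yes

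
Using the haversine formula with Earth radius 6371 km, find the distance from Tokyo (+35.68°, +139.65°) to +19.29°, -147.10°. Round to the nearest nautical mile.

3937 nmi

Δλ = -147.10 − 139.65 = -286.75°; wrapped into (−180°, 180°]: 73.25°.
Δφ = 19.29 − 35.68 = -16.39°.
a = sin²(Δφ/2) + cos φ₁ · cos φ₂ · sin²(Δλ/2) = 0.293183.
c = 2·atan2(√a, √(1−a)) = 1.14435 rad → d = 6371·c ≈ 7290.68 km ≈ 3936.65 nmi.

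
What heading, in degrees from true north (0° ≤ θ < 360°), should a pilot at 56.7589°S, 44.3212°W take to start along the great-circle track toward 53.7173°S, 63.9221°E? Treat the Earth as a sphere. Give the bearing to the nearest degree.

Δλ = 63.9221 − -44.3212 = 108.2433°.
θ = atan2( sin Δλ · cos φ₂ , cos φ₁ · sin φ₂ − sin φ₁ · cos φ₂ · cos Δλ )
  = atan2(0.56202, -0.59682) = 136.720° → normalised to [0°, 360°): 136.720°.

137°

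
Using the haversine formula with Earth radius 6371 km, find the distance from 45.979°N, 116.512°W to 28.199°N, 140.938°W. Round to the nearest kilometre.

Δλ = -140.938 − -116.512 = -24.426°.
Δφ = 28.199 − 45.979 = -17.780°.
a = sin²(Δφ/2) + cos φ₁ · cos φ₂ · sin²(Δλ/2) = 0.051290.
c = 2·atan2(√a, √(1−a)) = 0.45691 rad → d = 6371·c ≈ 2910.97 km.

2911 km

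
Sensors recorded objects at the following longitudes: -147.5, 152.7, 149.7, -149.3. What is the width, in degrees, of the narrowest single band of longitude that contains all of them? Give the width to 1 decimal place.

62.8°

Sort the longitudes: -149.3°, -147.5°, +149.7°, +152.7°.
Eastward gaps between consecutive values (wrapping around): 1.8°, 297.2°, 3.0°, 58.0°.
Largest gap = 297.2° ⇒ minimal covering band is its complement: 360° − 297.2° = 62.8°.
Band runs from +149.7° eastward to -147.5°, crossing the antimeridian.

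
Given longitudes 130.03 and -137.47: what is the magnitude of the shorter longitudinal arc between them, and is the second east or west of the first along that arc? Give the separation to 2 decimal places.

92.50° east

Raw difference: -137.47 − 130.03 = -267.5°.
Normalise into (−180°, 180°]: -267.5° + 360° = 92.5°.
Positive ⇒ the second point lies to the east; separation 92.50°.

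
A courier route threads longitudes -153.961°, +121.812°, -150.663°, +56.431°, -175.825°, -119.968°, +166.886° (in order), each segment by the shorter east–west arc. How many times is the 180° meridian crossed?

Leg 1: -153.961° → +121.812°, shortest Δλ = -84.227° (west) — crosses 180°.
Leg 2: +121.812° → -150.663°, shortest Δλ = 87.525° (east) — crosses 180°.
Leg 3: -150.663° → +56.431°, shortest Δλ = -152.906° (west) — crosses 180°.
Leg 4: +56.431° → -175.825°, shortest Δλ = 127.744° (east) — crosses 180°.
Leg 5: -175.825° → -119.968°, shortest Δλ = 55.857° (east) — does not cross 180°.
Leg 6: -119.968° → +166.886°, shortest Δλ = -73.146° (west) — crosses 180°.
Total crossings: 5.

5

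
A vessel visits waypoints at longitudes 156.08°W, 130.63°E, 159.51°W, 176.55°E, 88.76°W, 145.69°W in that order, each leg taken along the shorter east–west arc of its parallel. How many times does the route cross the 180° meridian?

Leg 1: -156.08° → +130.63°, shortest Δλ = -73.29° (west) — crosses 180°.
Leg 2: +130.63° → -159.51°, shortest Δλ = 69.86° (east) — crosses 180°.
Leg 3: -159.51° → +176.55°, shortest Δλ = -23.94° (west) — crosses 180°.
Leg 4: +176.55° → -88.76°, shortest Δλ = 94.69° (east) — crosses 180°.
Leg 5: -88.76° → -145.69°, shortest Δλ = -56.93° (west) — does not cross 180°.
Total crossings: 4.

4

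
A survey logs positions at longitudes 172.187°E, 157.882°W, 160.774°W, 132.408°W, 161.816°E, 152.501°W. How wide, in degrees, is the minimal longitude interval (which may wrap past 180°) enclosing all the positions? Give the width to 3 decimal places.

65.776°

Sort the longitudes: -160.774°, -157.882°, -152.501°, -132.408°, +161.816°, +172.187°.
Eastward gaps between consecutive values (wrapping around): 2.892°, 5.381°, 20.093°, 294.224°, 10.371°, 27.039°.
Largest gap = 294.224° ⇒ minimal covering band is its complement: 360° − 294.224° = 65.776°.
Band runs from +161.816° eastward to -132.408°, crossing the antimeridian.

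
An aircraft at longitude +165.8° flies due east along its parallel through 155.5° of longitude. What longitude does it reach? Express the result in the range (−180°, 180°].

-38.7°

Start at +165.8°; shift +155.5° → +321.3°.
+321.3° lies outside (−180°, 180°]; subtract 360° → -38.7°.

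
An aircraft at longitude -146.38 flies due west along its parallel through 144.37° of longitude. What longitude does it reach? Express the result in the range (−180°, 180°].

+69.25°

Start at -146.38°; shift −144.37° → -290.75°.
-290.75° lies outside (−180°, 180°]; add 360° → +69.25°.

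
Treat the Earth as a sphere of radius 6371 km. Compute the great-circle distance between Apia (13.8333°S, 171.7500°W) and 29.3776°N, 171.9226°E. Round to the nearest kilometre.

Δλ = 171.9226 − -171.7500 = 343.6726°; wrapped into (−180°, 180°]: -16.3274°.
Δφ = 29.3776 − -13.8333 = 43.2109°.
a = sin²(Δφ/2) + cos φ₁ · cos φ₂ · sin²(Δλ/2) = 0.152643.
c = 2·atan2(√a, √(1−a)) = 0.80277 rad → d = 6371·c ≈ 5114.47 km.

5114 km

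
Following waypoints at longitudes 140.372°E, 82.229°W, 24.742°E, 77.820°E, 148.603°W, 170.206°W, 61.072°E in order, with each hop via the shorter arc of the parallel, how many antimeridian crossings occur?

3

Leg 1: +140.372° → -82.229°, shortest Δλ = 137.399° (east) — crosses 180°.
Leg 2: -82.229° → +24.742°, shortest Δλ = 106.971° (east) — does not cross 180°.
Leg 3: +24.742° → +77.820°, shortest Δλ = 53.078° (east) — does not cross 180°.
Leg 4: +77.820° → -148.603°, shortest Δλ = 133.577° (east) — crosses 180°.
Leg 5: -148.603° → -170.206°, shortest Δλ = -21.603° (west) — does not cross 180°.
Leg 6: -170.206° → +61.072°, shortest Δλ = -128.722° (west) — crosses 180°.
Total crossings: 3.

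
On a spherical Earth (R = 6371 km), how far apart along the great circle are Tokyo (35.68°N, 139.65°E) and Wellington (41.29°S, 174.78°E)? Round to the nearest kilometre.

Δλ = 174.78 − 139.65 = 35.13°.
Δφ = -41.29 − 35.68 = -76.97°.
a = sin²(Δφ/2) + cos φ₁ · cos φ₂ · sin²(Δλ/2) = 0.442856.
c = 2·atan2(√a, √(1−a)) = 1.45626 rad → d = 6371·c ≈ 9277.82 km.

9278 km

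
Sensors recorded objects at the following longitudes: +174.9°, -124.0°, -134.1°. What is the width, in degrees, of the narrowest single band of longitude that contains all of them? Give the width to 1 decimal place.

Sort the longitudes: -134.1°, -124.0°, +174.9°.
Eastward gaps between consecutive values (wrapping around): 10.1°, 298.9°, 51.0°.
Largest gap = 298.9° ⇒ minimal covering band is its complement: 360° − 298.9° = 61.1°.
Band runs from +174.9° eastward to -124.0°, crossing the antimeridian.

61.1°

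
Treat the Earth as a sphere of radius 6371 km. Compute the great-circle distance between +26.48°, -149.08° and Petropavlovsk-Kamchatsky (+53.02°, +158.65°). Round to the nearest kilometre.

5194 km

Δλ = 158.65 − -149.08 = 307.73°; wrapped into (−180°, 180°]: -52.27°.
Δφ = 53.02 − 26.48 = 26.54°.
a = sin²(Δφ/2) + cos φ₁ · cos φ₂ · sin²(Δλ/2) = 0.157160.
c = 2·atan2(√a, √(1−a)) = 0.81526 rad → d = 6371·c ≈ 5194.01 km.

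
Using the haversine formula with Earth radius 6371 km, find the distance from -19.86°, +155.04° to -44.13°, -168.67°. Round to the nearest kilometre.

Δλ = -168.67 − 155.04 = -323.71°; wrapped into (−180°, 180°]: 36.29°.
Δφ = -44.13 − -19.86 = -24.27°.
a = sin²(Δφ/2) + cos φ₁ · cos φ₂ · sin²(Δλ/2) = 0.109662.
c = 2·atan2(√a, √(1−a)) = 0.67505 rad → d = 6371·c ≈ 4300.74 km.

4301 km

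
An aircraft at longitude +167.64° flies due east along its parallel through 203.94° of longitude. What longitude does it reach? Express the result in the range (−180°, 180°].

Start at +167.64°; shift +203.94° → +371.58°.
+371.58° lies outside (−180°, 180°]; subtract 360° → +11.58°.

+11.58°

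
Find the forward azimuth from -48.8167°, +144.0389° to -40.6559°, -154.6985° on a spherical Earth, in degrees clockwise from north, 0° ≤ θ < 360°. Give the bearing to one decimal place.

103.1°

Δλ = -154.6985 − 144.0389 = -298.7374°; wrapped into (−180°, 180°]: 61.2626°.
θ = atan2( sin Δλ · cos φ₂ , cos φ₁ · sin φ₂ − sin φ₁ · cos φ₂ · cos Δλ )
  = atan2(0.66520, -0.15449) = 103.075° → normalised to [0°, 360°): 103.075°.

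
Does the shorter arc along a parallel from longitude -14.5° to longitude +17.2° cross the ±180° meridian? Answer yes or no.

No

Signed shortest Δλ = ((17.2 − -14.5 + 180) mod 360) − 180 = 31.7°.
Going east by 31.7° from -14.5° reaches +17.2° without touching 180°.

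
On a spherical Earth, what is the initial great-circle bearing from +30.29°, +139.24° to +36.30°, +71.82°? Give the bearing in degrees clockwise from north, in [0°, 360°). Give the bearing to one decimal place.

295.5°

Δλ = 71.82 − 139.24 = -67.42°.
θ = atan2( sin Δλ · cos φ₂ , cos φ₁ · sin φ₂ − sin φ₁ · cos φ₂ · cos Δλ )
  = atan2(-0.74415, 0.35511) = -64.489° → normalised to [0°, 360°): 295.511°.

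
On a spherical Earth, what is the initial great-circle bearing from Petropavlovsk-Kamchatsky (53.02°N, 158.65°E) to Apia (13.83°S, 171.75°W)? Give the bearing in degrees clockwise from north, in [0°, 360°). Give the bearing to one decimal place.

Δλ = -171.75 − 158.65 = -330.40°; wrapped into (−180°, 180°]: 29.60°.
θ = atan2( sin Δλ · cos φ₂ , cos φ₁ · sin φ₂ − sin φ₁ · cos φ₂ · cos Δλ )
  = atan2(0.47962, -0.81825) = 149.623° → normalised to [0°, 360°): 149.623°.

149.6°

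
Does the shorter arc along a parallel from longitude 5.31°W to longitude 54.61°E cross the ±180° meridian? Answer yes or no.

No

Signed shortest Δλ = ((54.61 − -5.31 + 180) mod 360) − 180 = 59.92°.
Going east by 59.92° from -5.31° reaches +54.61° without touching 180°.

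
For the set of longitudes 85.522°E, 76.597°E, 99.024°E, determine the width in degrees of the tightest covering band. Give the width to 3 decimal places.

Sort the longitudes: +76.597°, +85.522°, +99.024°.
Eastward gaps between consecutive values (wrapping around): 8.925°, 13.502°, 337.573°.
Largest gap = 337.573° ⇒ minimal covering band is its complement: 360° − 337.573° = 22.427°.
Band runs from +76.597° eastward to +99.024°.

22.427°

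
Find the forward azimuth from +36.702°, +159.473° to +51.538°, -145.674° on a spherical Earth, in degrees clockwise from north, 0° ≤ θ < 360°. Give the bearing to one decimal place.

Δλ = -145.674 − 159.473 = -305.147°; wrapped into (−180°, 180°]: 54.853°.
θ = atan2( sin Δλ · cos φ₂ , cos φ₁ · sin φ₂ − sin φ₁ · cos φ₂ · cos Δλ )
  = atan2(0.50859, 0.41379) = 50.868° → normalised to [0°, 360°): 50.868°.

50.9°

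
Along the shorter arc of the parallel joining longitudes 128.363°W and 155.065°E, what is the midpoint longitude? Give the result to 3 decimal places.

Signed shortest Δλ from -128.363° to +155.065° is -76.572°.
Midpoint longitude = -128.363° + (-76.572°)/2 = -128.363° − 38.286° = -166.649°.
(The naïve average (-128.363 + +155.065)/2 = 13.351° is on the wrong side of the globe.)

166.649°W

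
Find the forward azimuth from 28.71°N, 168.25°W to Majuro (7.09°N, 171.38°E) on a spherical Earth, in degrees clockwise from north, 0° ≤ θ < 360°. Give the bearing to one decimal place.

Δλ = 171.38 − -168.25 = 339.63°; wrapped into (−180°, 180°]: -20.37°.
θ = atan2( sin Δλ · cos φ₂ , cos φ₁ · sin φ₂ − sin φ₁ · cos φ₂ · cos Δλ )
  = atan2(-0.34542, -0.33864) = -134.432° → normalised to [0°, 360°): 225.568°.

225.6°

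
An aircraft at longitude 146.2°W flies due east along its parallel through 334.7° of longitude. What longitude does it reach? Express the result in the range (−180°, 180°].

Start at -146.2°; shift +334.7° → +188.5°.
+188.5° lies outside (−180°, 180°]; subtract 360° → -171.5°.

171.5°W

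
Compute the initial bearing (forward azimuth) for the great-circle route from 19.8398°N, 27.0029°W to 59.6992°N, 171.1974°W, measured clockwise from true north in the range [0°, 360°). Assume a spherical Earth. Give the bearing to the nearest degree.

343°

Δλ = -171.1974 − -27.0029 = -144.1945°.
θ = atan2( sin Δλ · cos φ₂ , cos φ₁ · sin φ₂ − sin φ₁ · cos φ₂ · cos Δλ )
  = atan2(-0.29517, 0.95102) = -17.243° → normalised to [0°, 360°): 342.757°.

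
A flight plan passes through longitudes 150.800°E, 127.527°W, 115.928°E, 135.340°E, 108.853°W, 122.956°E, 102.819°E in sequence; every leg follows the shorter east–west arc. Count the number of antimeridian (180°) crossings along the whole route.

Leg 1: +150.800° → -127.527°, shortest Δλ = 81.673° (east) — crosses 180°.
Leg 2: -127.527° → +115.928°, shortest Δλ = -116.545° (west) — crosses 180°.
Leg 3: +115.928° → +135.340°, shortest Δλ = 19.412° (east) — does not cross 180°.
Leg 4: +135.340° → -108.853°, shortest Δλ = 115.807° (east) — crosses 180°.
Leg 5: -108.853° → +122.956°, shortest Δλ = -128.191° (west) — crosses 180°.
Leg 6: +122.956° → +102.819°, shortest Δλ = -20.137° (west) — does not cross 180°.
Total crossings: 4.

4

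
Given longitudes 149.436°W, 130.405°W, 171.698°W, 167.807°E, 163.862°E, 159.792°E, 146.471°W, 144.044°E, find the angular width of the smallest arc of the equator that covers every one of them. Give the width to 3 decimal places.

Sort the longitudes: -171.698°, -149.436°, -146.471°, -130.405°, +144.044°, +159.792°, +163.862°, +167.807°.
Eastward gaps between consecutive values (wrapping around): 22.262°, 2.965°, 16.066°, 274.449°, 15.748°, 4.070°, 3.945°, 20.495°.
Largest gap = 274.449° ⇒ minimal covering band is its complement: 360° − 274.449° = 85.551°.
Band runs from +144.044° eastward to -130.405°, crossing the antimeridian.

85.551°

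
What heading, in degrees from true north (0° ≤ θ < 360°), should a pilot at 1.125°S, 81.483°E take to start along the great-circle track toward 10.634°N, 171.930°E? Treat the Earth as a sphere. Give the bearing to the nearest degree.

79°

Δλ = 171.930 − 81.483 = 90.447°.
θ = atan2( sin Δλ · cos φ₂ , cos φ₁ · sin φ₂ − sin φ₁ · cos φ₂ · cos Δλ )
  = atan2(0.98280, 0.18435) = 79.376° → normalised to [0°, 360°): 79.376°.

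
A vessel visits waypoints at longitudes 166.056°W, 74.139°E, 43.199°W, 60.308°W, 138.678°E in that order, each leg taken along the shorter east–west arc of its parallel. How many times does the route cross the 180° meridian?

Leg 1: -166.056° → +74.139°, shortest Δλ = -119.805° (west) — crosses 180°.
Leg 2: +74.139° → -43.199°, shortest Δλ = -117.338° (west) — does not cross 180°.
Leg 3: -43.199° → -60.308°, shortest Δλ = -17.109° (west) — does not cross 180°.
Leg 4: -60.308° → +138.678°, shortest Δλ = -161.014° (west) — crosses 180°.
Total crossings: 2.

2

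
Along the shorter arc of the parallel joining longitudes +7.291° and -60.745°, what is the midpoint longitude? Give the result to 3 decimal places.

Signed shortest Δλ from +7.291° to -60.745° is -68.036°.
Midpoint longitude = +7.291° + (-68.036°)/2 = +7.291° − 34.018° = -26.727°.

-26.727°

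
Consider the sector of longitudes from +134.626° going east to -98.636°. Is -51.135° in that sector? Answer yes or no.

Band width going east from +134.626° to -98.636°: ((-98.636 − 134.626) mod 360) = 126.738°.
Offset of -51.135° east of the west edge: ((-51.135 − 134.626) mod 360) = 174.239°.
174.239° > 126.738° ⇒ outside.

No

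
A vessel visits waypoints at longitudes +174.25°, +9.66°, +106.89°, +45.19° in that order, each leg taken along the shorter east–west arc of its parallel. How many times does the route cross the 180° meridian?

0

Leg 1: +174.25° → +9.66°, shortest Δλ = -164.59° (west) — does not cross 180°.
Leg 2: +9.66° → +106.89°, shortest Δλ = 97.23° (east) — does not cross 180°.
Leg 3: +106.89° → +45.19°, shortest Δλ = -61.7° (west) — does not cross 180°.
Total crossings: 0.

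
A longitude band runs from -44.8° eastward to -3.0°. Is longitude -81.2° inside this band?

No

Band width going east from -44.8° to -3.0°: ((-3.0 − -44.8) mod 360) = 41.8°.
Offset of -81.2° east of the west edge: ((-81.2 − -44.8) mod 360) = 323.6°.
323.6° > 41.8° ⇒ outside.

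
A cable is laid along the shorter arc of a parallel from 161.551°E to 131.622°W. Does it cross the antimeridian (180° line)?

Naïve |-131.622 − 161.551| = 293.173° > 180°, so the shorter arc goes the other way round — across 180°.
Signed shortest Δλ = ((-131.622 − 161.551 + 180) mod 360) − 180 = 66.827°.
Going east by 66.827° from +161.551° passes through 180° before reaching -131.622°.

Yes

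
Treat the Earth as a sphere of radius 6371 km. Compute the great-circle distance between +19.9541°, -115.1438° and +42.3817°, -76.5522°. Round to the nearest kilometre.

4381 km

Δλ = -76.5522 − -115.1438 = 38.5916°.
Δφ = 42.3817 − 19.9541 = 22.4276°.
a = sin²(Δφ/2) + cos φ₁ · cos φ₂ · sin²(Δλ/2) = 0.113635.
c = 2·atan2(√a, √(1−a)) = 0.68767 rad → d = 6371·c ≈ 4381.12 km.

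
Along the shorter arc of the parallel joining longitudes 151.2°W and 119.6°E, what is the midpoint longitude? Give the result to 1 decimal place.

164.2°E

Signed shortest Δλ from -151.2° to +119.6° is -89.2°.
Midpoint longitude = -151.2° + (-89.2°)/2 = -151.2° − 44.6° = -195.8°.
Normalise into (−180°, 180°]: +164.2°.
(The naïve average (-151.2 + +119.6)/2 = -15.8° is on the wrong side of the globe.)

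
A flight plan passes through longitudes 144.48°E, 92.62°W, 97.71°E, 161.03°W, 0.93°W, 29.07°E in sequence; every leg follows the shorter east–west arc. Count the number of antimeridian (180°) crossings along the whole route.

Leg 1: +144.48° → -92.62°, shortest Δλ = 122.9° (east) — crosses 180°.
Leg 2: -92.62° → +97.71°, shortest Δλ = -169.67° (west) — crosses 180°.
Leg 3: +97.71° → -161.03°, shortest Δλ = 101.26° (east) — crosses 180°.
Leg 4: -161.03° → -0.93°, shortest Δλ = 160.1° (east) — does not cross 180°.
Leg 5: -0.93° → +29.07°, shortest Δλ = 30.0° (east) — does not cross 180°.
Total crossings: 3.

3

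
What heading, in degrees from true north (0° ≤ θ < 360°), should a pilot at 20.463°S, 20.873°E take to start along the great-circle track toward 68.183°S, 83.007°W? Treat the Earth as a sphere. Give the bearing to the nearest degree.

202°

Δλ = -83.007 − 20.873 = -103.880°.
θ = atan2( sin Δλ · cos φ₂ , cos φ₁ · sin φ₂ − sin φ₁ · cos φ₂ · cos Δλ )
  = atan2(-0.36079, -0.90096) = -158.176° → normalised to [0°, 360°): 201.824°.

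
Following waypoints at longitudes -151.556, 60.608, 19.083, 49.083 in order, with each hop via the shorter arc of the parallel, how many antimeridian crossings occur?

1

Leg 1: -151.556° → +60.608°, shortest Δλ = -147.836° (west) — crosses 180°.
Leg 2: +60.608° → +19.083°, shortest Δλ = -41.525° (west) — does not cross 180°.
Leg 3: +19.083° → +49.083°, shortest Δλ = 30.0° (east) — does not cross 180°.
Total crossings: 1.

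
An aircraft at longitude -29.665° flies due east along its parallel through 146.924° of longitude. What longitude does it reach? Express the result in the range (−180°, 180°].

+117.259°

Start at -29.665°; shift +146.924° → +117.259°.
+117.259° already lies in (−180°, 180°].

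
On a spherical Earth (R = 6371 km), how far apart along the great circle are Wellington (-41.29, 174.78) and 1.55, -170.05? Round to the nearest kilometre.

Δλ = -170.05 − 174.78 = -344.83°; wrapped into (−180°, 180°]: 15.17°.
Δφ = 1.55 − -41.29 = 42.84°.
a = sin²(Δφ/2) + cos φ₁ · cos φ₂ · sin²(Δλ/2) = 0.146459.
c = 2·atan2(√a, √(1−a)) = 0.78543 rad → d = 6371·c ≈ 5003.99 km.

5004 km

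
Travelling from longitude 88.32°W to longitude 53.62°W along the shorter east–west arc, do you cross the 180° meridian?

No

Signed shortest Δλ = ((-53.62 − -88.32 + 180) mod 360) − 180 = 34.7°.
Going east by 34.7° from -88.32° reaches -53.62° without touching 180°.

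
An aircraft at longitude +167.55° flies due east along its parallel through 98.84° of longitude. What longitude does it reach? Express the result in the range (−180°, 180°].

Start at +167.55°; shift +98.84° → +266.39°.
+266.39° lies outside (−180°, 180°]; subtract 360° → -93.61°.

-93.61°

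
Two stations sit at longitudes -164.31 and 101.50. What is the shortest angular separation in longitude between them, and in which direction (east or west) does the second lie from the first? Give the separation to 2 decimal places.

Raw difference: 101.50 − -164.31 = 265.81°.
Normalise into (−180°, 180°]: 265.81° − 360° = -94.19°.
Negative ⇒ the second point lies to the west; separation 94.19°.

94.19° west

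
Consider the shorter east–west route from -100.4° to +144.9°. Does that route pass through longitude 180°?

Yes

Naïve |144.9 − -100.4| = 245.3° > 180°, so the shorter arc goes the other way round — across 180°.
Signed shortest Δλ = ((144.9 − -100.4 + 180) mod 360) − 180 = -114.7°.
Going west by 114.7° from -100.4° passes through 180° before reaching +144.9°.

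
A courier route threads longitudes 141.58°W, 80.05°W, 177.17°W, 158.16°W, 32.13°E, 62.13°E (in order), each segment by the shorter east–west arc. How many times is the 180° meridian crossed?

Leg 1: -141.58° → -80.05°, shortest Δλ = 61.53° (east) — does not cross 180°.
Leg 2: -80.05° → -177.17°, shortest Δλ = -97.12° (west) — does not cross 180°.
Leg 3: -177.17° → -158.16°, shortest Δλ = 19.01° (east) — does not cross 180°.
Leg 4: -158.16° → +32.13°, shortest Δλ = -169.71° (west) — crosses 180°.
Leg 5: +32.13° → +62.13°, shortest Δλ = 30.0° (east) — does not cross 180°.
Total crossings: 1.

1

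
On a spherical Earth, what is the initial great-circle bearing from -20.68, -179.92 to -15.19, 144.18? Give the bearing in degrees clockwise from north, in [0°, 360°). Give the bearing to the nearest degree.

Δλ = 144.18 − -179.92 = 324.10°; wrapped into (−180°, 180°]: -35.90°.
θ = atan2( sin Δλ · cos φ₂ , cos φ₁ · sin φ₂ − sin φ₁ · cos φ₂ · cos Δλ )
  = atan2(-0.56589, 0.03093) = -86.871° → normalised to [0°, 360°): 273.129°.

273°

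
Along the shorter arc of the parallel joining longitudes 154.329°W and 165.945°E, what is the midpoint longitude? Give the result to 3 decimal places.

Signed shortest Δλ from -154.329° to +165.945° is -39.726°.
Midpoint longitude = -154.329° + (-39.726°)/2 = -154.329° − 19.863° = -174.192°.
(The naïve average (-154.329 + +165.945)/2 = 5.808° is on the wrong side of the globe.)

174.192°W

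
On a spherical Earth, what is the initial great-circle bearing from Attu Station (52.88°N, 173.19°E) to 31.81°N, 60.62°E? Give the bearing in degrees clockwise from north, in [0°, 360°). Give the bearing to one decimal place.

306.4°

Δλ = 60.62 − 173.19 = -112.57°.
θ = atan2( sin Δλ · cos φ₂ , cos φ₁ · sin φ₂ − sin φ₁ · cos φ₂ · cos Δλ )
  = atan2(-0.78472, 0.57817) = -53.617° → normalised to [0°, 360°): 306.383°.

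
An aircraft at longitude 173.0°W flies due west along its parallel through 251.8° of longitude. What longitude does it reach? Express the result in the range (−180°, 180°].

Start at -173.0°; shift −251.8° → -424.8°.
-424.8° lies outside (−180°, 180°]; add 360° → -64.8°.

64.8°W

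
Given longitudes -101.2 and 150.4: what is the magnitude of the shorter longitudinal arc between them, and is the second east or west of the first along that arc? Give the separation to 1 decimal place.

Raw difference: 150.4 − -101.2 = 251.6°.
Normalise into (−180°, 180°]: 251.6° − 360° = -108.4°.
Negative ⇒ the second point lies to the west; separation 108.4°.

108.4° west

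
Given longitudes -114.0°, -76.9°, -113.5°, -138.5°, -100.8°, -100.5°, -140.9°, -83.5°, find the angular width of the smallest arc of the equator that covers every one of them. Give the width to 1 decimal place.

Sort the longitudes: -140.9°, -138.5°, -114.0°, -113.5°, -100.8°, -100.5°, -83.5°, -76.9°.
Eastward gaps between consecutive values (wrapping around): 2.4°, 24.5°, 0.5°, 12.7°, 0.3°, 17.0°, 6.6°, 296.0°.
Largest gap = 296.0° ⇒ minimal covering band is its complement: 360° − 296.0° = 64.0°.
Band runs from -140.9° eastward to -76.9°.

64.0°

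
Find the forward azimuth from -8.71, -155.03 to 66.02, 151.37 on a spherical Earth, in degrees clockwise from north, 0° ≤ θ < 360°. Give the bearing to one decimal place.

Δλ = 151.37 − -155.03 = 306.40°; wrapped into (−180°, 180°]: -53.60°.
θ = atan2( sin Δλ · cos φ₂ , cos φ₁ · sin φ₂ − sin φ₁ · cos φ₂ · cos Δλ )
  = atan2(-0.32712, 0.93967) = -19.194° → normalised to [0°, 360°): 340.806°.

340.8°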